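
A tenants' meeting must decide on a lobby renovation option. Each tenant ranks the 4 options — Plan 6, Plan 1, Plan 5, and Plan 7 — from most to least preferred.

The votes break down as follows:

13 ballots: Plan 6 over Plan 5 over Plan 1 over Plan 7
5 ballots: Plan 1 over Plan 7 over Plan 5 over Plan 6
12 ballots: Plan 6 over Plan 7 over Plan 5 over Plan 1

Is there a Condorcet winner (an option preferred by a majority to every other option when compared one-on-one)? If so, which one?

Plan 6

Head-to-head results (30 voters total):
Plan 6 vs Plan 1: Plan 6 wins 25–5.
Plan 6 vs Plan 5: Plan 6 wins 25–5.
Plan 6 vs Plan 7: Plan 6 wins 25–5.
Plan 1 vs Plan 5: Plan 5 wins 25–5.
Plan 1 vs Plan 7: Plan 1 wins 18–12.
Plan 5 vs Plan 7: Plan 7 wins 17–13.
Plan 6 beats each rival — Plan 1 (25–5), Plan 5 (25–5), Plan 7 (25–5) — so Plan 6 is the Condorcet winner.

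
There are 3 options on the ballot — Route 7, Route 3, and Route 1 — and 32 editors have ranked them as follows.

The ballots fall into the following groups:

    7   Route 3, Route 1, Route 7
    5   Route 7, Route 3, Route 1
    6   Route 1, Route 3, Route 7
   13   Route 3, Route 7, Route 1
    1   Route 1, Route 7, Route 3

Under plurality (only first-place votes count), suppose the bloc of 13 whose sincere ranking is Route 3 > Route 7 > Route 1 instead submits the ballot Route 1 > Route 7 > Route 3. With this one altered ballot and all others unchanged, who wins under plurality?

First-place totals with the altered ballot: Route 7 5, Route 3 7, Route 1 20.
The switch changes the winner from Route 3 to Route 1.

Route 1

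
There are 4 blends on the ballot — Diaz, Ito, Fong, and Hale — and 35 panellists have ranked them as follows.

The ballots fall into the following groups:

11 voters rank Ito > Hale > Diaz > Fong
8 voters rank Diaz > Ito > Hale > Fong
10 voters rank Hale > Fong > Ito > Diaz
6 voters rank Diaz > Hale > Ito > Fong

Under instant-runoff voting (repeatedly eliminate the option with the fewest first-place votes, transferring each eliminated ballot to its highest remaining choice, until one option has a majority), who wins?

Round 1: Diaz 14, Ito 11, Hale 10, Fong 0. Fong has the fewest and is eliminated.
Round 2: Diaz 14, Ito 11, Hale 10. Hale has the fewest and is eliminated.
Round 3: Ito 21, Diaz 14. Ito has a majority.

Ito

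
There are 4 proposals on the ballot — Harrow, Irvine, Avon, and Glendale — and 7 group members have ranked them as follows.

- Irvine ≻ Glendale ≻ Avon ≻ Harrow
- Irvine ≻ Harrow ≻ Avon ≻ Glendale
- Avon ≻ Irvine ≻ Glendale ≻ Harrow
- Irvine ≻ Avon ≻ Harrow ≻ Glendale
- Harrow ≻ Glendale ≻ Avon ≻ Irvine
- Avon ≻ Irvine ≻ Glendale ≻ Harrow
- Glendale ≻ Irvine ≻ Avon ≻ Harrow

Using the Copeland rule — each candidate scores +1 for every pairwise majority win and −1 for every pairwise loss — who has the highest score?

Irvine

Pairwise results:
  Harrow vs Irvine: Irvine wins 6–1.
  Harrow vs Avon: Avon wins 5–2.
  Harrow vs Glendale: Glendale wins 4–3.
  Irvine vs Avon: Irvine wins 4–3.
  Irvine vs Glendale: Irvine wins 5–2.
  Avon vs Glendale: Avon wins 4–3.
Copeland scores (wins − losses):
  Harrow: 0 − 3 = -3
  Irvine: 3 − 0 = 3
  Avon: 2 − 1 = 1
  Glendale: 1 − 2 = -1
Irvine has the best Copeland score.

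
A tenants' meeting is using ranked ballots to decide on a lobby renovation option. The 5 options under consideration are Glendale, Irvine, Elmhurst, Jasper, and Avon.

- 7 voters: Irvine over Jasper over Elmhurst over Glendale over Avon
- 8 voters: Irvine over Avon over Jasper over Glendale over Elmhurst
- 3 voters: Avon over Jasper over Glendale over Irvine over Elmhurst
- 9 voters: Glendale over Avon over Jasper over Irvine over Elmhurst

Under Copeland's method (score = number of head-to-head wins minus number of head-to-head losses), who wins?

Irvine

Pairwise results:
  Glendale vs Irvine: Irvine wins 15–12.
  Glendale vs Elmhurst: Glendale wins 20–7.
  Glendale vs Jasper: Jasper wins 18–9.
  Glendale vs Avon: Glendale wins 16–11.
  Irvine vs Elmhurst: Irvine wins 27–0.
  Irvine vs Jasper: Irvine wins 15–12.
  Irvine vs Avon: Irvine wins 15–12.
  Elmhurst vs Jasper: Jasper wins 27–0.
  Elmhurst vs Avon: Avon wins 20–7.
  Jasper vs Avon: Avon wins 20–7.
Copeland scores (wins − losses):
  Glendale: 2 − 2 = 0
  Irvine: 4 − 0 = 4
  Elmhurst: 0 − 4 = -4
  Jasper: 2 − 2 = 0
  Avon: 2 − 2 = 0
Irvine has the best Copeland score.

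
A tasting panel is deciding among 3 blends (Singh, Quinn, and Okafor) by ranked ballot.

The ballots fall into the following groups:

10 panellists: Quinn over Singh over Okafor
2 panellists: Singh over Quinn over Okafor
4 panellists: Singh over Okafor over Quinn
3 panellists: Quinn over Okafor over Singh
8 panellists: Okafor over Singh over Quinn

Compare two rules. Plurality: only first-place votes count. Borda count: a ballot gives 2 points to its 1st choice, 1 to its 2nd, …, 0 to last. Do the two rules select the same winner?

Plurality first-place counts: Singh 6, Quinn 13, Okafor 8 → Quinn.
Borda totals: Singh 30, Quinn 28, Okafor 23 → Singh.
The two rules disagree: plurality picks Quinn, Borda picks Singh.

No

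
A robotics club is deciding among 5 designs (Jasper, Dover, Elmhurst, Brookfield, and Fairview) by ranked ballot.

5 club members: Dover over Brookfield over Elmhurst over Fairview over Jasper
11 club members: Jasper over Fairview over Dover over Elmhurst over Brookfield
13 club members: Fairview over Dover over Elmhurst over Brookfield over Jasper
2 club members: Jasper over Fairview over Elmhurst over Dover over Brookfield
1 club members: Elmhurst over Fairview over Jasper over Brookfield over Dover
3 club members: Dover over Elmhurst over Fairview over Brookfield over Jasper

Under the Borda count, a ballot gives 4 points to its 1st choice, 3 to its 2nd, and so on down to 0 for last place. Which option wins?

Borda scores:
  Jasper: 5·0 + 11·4 + 13·0 + 2·4 + 2 + 3·0 = 54
  Dover: 5·4 + 11·2 + 13·3 + 2·1 + 0 + 3·4 = 95
  Elmhurst: 5·2 + 11·1 + 13·2 + 2·2 + 4 + 3·3 = 64
  Brookfield: 5·3 + 11·0 + 13·1 + 2·0 + 1 + 3·1 = 32
  Fairview: 5·1 + 11·3 + 13·4 + 2·3 + 3 + 3·2 = 105
Fairview has the highest total.

Fairview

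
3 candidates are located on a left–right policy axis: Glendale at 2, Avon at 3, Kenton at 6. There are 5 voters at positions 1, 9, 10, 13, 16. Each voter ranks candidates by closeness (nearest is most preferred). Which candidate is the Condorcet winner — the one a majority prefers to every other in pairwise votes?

Kenton

With single-peaked preferences on a line, the Condorcet winner is the candidate closest to the median voter.
The median voter (position 10) is closest to Kenton at 6.
Check: Kenton vs Avon — voters closer to Kenton: 4 of 5.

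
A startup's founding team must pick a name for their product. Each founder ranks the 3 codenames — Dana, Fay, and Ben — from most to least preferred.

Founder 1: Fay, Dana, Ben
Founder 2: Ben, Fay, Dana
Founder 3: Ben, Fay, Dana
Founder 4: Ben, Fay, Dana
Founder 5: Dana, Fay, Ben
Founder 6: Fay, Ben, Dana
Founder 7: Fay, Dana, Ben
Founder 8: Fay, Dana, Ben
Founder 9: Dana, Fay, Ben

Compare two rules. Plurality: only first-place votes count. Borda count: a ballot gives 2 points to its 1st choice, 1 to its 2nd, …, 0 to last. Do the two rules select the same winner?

Plurality first-place counts: Dana 2, Fay 4, Ben 3 → Fay.
Borda totals: Dana 7, Fay 13, Ben 7 → Fay.
The two rules agree on Fay.

Yes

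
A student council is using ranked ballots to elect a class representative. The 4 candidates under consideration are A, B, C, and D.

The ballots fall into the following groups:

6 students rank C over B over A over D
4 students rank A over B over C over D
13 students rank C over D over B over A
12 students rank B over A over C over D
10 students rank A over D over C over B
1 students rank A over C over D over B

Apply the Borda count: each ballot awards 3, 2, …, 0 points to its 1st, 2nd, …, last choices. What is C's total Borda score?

85

Borda scores:
  A: 6·1 + 4·3 + 13·0 + 12·2 + 10·3 + 3 = 75
  B: 6·2 + 4·2 + 13·1 + 12·3 + 10·0 + 0 = 69
  C: 6·3 + 4·1 + 13·3 + 12·1 + 10·1 + 2 = 85
  D: 6·0 + 4·0 + 13·2 + 12·0 + 10·2 + 1 = 47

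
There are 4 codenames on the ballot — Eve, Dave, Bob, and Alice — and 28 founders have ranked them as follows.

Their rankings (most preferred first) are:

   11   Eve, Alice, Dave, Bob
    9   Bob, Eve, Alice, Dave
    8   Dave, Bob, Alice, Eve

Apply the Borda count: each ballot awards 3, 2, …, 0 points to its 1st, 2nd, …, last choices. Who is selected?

Eve

Borda scores:
  Eve: 11·3 + 9·2 + 8·0 = 51
  Dave: 11·1 + 9·0 + 8·3 = 35
  Bob: 11·0 + 9·3 + 8·2 = 43
  Alice: 11·2 + 9·1 + 8·1 = 39
Eve has the highest total.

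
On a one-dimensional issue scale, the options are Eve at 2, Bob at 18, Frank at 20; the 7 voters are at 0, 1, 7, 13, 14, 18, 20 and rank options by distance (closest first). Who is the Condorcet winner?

With single-peaked preferences on a line, the Condorcet winner is the candidate closest to the median voter.
The median voter (position 13) is closest to Bob at 18.
Check: Bob vs Frank — voters closer to Bob: 6 of 7.

Bob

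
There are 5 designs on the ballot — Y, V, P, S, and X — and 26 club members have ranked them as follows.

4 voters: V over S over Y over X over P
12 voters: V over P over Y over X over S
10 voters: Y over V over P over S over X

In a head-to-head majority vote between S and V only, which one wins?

Ballots ranking S above V: 0.
Ballots ranking V above S: 4+12+10 = 26.
V wins the head-to-head, 26–0.

V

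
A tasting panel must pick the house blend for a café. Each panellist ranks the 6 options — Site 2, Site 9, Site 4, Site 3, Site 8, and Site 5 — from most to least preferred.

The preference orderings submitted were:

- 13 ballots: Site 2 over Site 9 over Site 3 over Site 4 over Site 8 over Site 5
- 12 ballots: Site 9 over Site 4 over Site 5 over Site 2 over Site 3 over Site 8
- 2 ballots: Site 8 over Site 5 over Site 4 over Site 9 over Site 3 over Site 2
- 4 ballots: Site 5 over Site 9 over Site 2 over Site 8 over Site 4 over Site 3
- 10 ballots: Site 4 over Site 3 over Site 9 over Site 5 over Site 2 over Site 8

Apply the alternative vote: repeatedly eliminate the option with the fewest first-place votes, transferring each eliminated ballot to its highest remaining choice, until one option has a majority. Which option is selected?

Round 1: Site 2 13, Site 9 12, Site 4 10, Site 5 4, Site 8 2, Site 3 0. Site 3 has the fewest and is eliminated.
Round 2: Site 2 13, Site 9 12, Site 4 10, Site 5 4, Site 8 2. Site 8 has the fewest and is eliminated.
Round 3: Site 2 13, Site 9 12, Site 4 10, Site 5 6. Site 5 has the fewest and is eliminated.
Round 4: Site 9 16, Site 2 13, Site 4 12. Site 4 has the fewest and is eliminated.
Round 5: Site 9 28, Site 2 13. Site 9 has a majority.

Site 9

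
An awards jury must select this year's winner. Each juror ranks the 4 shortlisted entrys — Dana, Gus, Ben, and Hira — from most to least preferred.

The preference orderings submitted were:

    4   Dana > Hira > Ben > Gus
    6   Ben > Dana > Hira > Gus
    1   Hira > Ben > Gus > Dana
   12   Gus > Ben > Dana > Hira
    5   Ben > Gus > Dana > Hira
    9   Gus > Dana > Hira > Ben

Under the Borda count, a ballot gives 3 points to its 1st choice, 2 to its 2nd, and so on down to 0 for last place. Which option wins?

Gus

Borda scores:
  Dana: 4·3 + 6·2 + 0 + 12·1 + 5·1 + 9·2 = 59
  Gus: 4·0 + 6·0 + 1 + 12·3 + 5·2 + 9·3 = 74
  Ben: 4·1 + 6·3 + 2 + 12·2 + 5·3 + 9·0 = 63
  Hira: 4·2 + 6·1 + 3 + 12·0 + 5·0 + 9·1 = 26
Gus has the highest total.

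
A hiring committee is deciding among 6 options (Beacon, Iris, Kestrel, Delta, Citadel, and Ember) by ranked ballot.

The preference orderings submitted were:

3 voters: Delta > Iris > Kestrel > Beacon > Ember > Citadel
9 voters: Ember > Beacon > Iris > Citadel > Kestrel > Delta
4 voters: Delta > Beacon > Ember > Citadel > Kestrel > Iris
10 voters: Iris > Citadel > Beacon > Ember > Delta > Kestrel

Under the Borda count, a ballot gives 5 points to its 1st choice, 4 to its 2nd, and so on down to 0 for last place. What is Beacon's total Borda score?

88

Borda scores:
  Beacon: 3·2 + 9·4 + 4·4 + 10·3 = 88
  Iris: 3·4 + 9·3 + 4·0 + 10·5 = 89
  Kestrel: 3·3 + 9·1 + 4·1 + 10·0 = 22
  Delta: 3·5 + 9·0 + 4·5 + 10·1 = 45
  Citadel: 3·0 + 9·2 + 4·2 + 10·4 = 66
  Ember: 3·1 + 9·5 + 4·3 + 10·2 = 80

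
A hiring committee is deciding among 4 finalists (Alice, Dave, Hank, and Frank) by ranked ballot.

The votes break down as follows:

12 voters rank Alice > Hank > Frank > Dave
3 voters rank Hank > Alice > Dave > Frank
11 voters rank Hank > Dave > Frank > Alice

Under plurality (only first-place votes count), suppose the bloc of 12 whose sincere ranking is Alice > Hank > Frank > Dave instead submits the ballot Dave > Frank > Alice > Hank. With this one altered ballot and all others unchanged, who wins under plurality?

Hank

First-place totals with the altered ballot: Alice 0, Dave 12, Hank 14, Frank 0.
The winner is unchanged: still Hank.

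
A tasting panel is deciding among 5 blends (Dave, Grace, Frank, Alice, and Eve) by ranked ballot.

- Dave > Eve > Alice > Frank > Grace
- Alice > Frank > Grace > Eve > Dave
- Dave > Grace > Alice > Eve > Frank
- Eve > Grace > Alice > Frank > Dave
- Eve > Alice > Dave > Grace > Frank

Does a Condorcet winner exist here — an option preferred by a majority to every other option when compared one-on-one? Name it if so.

Eve

Head-to-head results (5 voters total):
Dave vs Grace: Dave wins 3–2.
Dave vs Frank: Dave wins 3–2.
Dave vs Alice: Alice wins 3–2.
Dave vs Eve: Eve wins 3–2.
Grace vs Frank: Grace wins 3–2.
Grace vs Alice: Alice wins 3–2.
Grace vs Eve: Eve wins 3–2.
Frank vs Alice: Alice wins 5–0.
Frank vs Eve: Eve wins 4–1.
Alice vs Eve: Eve wins 3–2.
Eve beats each rival — Dave (3–2), Grace (3–2), Frank (4–1), Alice (3–2) — so Eve is the Condorcet winner.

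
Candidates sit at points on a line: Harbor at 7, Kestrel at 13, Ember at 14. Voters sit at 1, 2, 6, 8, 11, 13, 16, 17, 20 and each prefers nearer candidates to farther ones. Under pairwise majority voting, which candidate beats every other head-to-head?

Kestrel

With single-peaked preferences on a line, the Condorcet winner is the candidate closest to the median voter.
The median voter (position 11) is closest to Kestrel at 13.
Check: Kestrel vs Ember — voters closer to Kestrel: 6 of 9.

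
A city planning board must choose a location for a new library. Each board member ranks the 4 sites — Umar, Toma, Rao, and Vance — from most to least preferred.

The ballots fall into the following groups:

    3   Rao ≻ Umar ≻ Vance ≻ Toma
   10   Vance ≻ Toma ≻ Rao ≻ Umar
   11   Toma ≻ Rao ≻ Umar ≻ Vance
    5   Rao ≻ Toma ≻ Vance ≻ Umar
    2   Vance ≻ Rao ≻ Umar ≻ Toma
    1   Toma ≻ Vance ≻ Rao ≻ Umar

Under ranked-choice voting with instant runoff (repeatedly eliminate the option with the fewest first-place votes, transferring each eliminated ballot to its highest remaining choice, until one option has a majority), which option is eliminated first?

Round 1: Toma 12, Vance 12, Rao 8, Umar 0. Umar has the fewest and is eliminated.
Round 2: Toma 12, Vance 12, Rao 8. Rao has the fewest and is eliminated.
Round 3: Toma 17, Vance 15. Toma has a majority.

Umar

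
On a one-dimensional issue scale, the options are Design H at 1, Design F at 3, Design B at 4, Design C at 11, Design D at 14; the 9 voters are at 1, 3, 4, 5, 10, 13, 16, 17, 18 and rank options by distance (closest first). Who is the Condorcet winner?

Design C

With single-peaked preferences on a line, the Condorcet winner is the candidate closest to the median voter.
The median voter (position 10) is closest to Design C at 11.
Check: Design C vs Design F — voters closer to Design C: 5 of 9.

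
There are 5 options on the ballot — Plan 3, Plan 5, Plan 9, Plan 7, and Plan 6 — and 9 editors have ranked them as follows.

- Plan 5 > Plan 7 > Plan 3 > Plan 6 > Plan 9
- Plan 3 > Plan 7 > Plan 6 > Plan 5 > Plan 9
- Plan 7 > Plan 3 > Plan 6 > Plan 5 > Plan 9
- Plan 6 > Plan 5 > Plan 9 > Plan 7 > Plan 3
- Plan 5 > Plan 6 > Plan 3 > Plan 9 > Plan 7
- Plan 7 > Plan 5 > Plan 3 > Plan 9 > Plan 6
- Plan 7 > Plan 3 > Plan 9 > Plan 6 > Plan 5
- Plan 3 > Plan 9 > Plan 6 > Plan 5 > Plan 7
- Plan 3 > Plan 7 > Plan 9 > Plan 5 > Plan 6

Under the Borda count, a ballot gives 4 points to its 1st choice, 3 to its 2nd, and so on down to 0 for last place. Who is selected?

Borda scores:
  Plan 3: 2 + 4 + 3 + 0 + 2 + 2 + 3 + 4 + 4 = 24
  Plan 5: 4 + 1 + 1 + 3 + 4 + 3 + 0 + 1 + 1 = 18
  Plan 9: 0 + 0 + 0 + 2 + 1 + 1 + 2 + 3 + 2 = 11
  Plan 7: 3 + 3 + 4 + 1 + 0 + 4 + 4 + 0 + 3 = 22
  Plan 6: 1 + 2 + 2 + 4 + 3 + 0 + 1 + 2 + 0 = 15
Plan 3 has the highest total.

Plan 3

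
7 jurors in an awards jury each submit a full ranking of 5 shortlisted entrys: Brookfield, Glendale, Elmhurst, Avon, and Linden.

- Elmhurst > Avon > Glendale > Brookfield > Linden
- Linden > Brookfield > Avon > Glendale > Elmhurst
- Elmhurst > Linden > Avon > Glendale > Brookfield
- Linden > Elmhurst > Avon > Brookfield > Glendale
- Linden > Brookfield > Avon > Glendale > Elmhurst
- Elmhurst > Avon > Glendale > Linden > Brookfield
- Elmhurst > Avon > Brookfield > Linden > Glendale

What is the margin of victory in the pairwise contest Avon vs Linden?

1

Ballots ranking Avon above Linden: 3.
Ballots ranking Linden above Avon: 4.
Linden wins 4–3, a margin of 1.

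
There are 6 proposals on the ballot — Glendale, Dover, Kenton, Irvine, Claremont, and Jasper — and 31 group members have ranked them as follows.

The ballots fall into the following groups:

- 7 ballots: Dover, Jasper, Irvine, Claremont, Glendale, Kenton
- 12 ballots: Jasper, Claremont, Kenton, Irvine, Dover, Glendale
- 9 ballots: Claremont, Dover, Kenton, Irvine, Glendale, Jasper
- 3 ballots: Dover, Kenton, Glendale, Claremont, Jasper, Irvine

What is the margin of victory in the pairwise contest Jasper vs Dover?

Ballots ranking Jasper above Dover: 12.
Ballots ranking Dover above Jasper: 7+9+3 = 19.
Dover wins 19–12, a margin of 7.

7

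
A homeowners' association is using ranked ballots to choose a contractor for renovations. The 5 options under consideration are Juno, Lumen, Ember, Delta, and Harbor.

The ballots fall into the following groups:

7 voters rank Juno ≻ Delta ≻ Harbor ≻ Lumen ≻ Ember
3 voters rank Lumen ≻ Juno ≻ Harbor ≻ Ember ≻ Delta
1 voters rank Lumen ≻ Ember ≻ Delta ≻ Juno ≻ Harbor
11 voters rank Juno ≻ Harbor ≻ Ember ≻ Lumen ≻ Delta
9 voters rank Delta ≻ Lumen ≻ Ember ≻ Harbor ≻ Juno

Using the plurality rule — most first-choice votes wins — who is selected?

First-place vote totals:
  Juno: 18
  Lumen: 4
  Ember: 0
  Delta: 9
  Harbor: 0
Juno has the most first-place votes.

Juno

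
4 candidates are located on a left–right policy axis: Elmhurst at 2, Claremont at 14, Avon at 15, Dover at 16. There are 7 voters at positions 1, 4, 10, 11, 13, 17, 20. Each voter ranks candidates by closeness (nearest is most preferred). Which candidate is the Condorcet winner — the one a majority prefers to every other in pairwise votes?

With single-peaked preferences on a line, the Condorcet winner is the candidate closest to the median voter.
The median voter (position 11) is closest to Claremont at 14.
Check: Claremont vs Elmhurst — voters closer to Claremont: 5 of 7.

Claremont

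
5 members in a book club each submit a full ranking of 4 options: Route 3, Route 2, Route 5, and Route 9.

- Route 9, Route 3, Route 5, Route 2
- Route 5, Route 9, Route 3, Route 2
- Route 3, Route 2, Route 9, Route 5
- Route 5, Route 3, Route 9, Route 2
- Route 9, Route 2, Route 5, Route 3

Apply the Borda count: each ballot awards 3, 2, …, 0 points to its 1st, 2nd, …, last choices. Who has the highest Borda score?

Borda scores:
  Route 3: 2 + 1 + 3 + 2 + 0 = 8
  Route 2: 0 + 0 + 2 + 0 + 2 = 4
  Route 5: 1 + 3 + 0 + 3 + 1 = 8
  Route 9: 3 + 2 + 1 + 1 + 3 = 10
Route 9 has the highest total.

Route 9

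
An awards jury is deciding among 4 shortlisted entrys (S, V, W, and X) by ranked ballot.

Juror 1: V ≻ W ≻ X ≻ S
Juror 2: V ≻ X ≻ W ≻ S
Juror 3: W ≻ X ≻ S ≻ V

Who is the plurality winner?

V

First-place vote totals:
  S: 0
  V: 2
  W: 1
  X: 0
V has the most first-place votes.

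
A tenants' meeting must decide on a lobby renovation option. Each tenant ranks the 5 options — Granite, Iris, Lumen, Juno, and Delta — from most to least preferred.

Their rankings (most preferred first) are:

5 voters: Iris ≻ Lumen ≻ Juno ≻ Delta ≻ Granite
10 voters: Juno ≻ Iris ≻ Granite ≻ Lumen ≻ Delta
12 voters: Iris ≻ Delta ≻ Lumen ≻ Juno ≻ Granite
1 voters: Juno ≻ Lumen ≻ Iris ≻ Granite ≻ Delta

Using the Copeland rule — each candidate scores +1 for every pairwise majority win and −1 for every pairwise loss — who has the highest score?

Pairwise results:
  Granite vs Iris: Iris wins 28–0.
  Granite vs Lumen: Lumen wins 18–10.
  Granite vs Juno: Juno wins 28–0.
  Granite vs Delta: Delta wins 17–11.
  Iris vs Lumen: Iris wins 27–1.
  Iris vs Juno: Iris wins 17–11.
  Iris vs Delta: Iris wins 28–0.
  Lumen vs Juno: Lumen wins 17–11.
  Lumen vs Delta: Lumen wins 16–12.
  Juno vs Delta: Juno wins 16–12.
Copeland scores (wins − losses):
  Granite: 0 − 4 = -4
  Iris: 4 − 0 = 4
  Lumen: 3 − 1 = 2
  Juno: 2 − 2 = 0
  Delta: 1 − 3 = -2
Iris has the best Copeland score.

Iris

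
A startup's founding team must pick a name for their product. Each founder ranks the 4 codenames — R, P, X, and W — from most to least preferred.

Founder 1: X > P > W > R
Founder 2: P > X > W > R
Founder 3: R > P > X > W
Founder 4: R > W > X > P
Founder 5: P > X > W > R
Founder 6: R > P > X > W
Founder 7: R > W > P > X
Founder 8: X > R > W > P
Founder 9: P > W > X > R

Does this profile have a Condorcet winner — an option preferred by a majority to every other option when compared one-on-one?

No

Head-to-head results (9 voters total):
R vs P: R wins 5–4.
R vs X: X wins 5–4.
R vs W: R wins 5–4.
P vs X: P wins 6–3.
P vs W: P wins 6–3.
X vs W: X wins 6–3.
No candidate beats all others: R beats P beats X beats R, a majority cycle.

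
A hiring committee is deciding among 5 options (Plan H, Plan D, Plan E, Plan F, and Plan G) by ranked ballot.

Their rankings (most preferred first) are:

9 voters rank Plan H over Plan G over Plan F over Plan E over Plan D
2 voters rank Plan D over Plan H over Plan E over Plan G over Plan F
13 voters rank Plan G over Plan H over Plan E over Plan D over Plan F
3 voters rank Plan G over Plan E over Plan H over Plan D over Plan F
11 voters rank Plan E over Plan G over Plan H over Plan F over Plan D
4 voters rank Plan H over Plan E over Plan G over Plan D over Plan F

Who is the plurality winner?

First-place vote totals:
  Plan H: 13
  Plan D: 2
  Plan E: 11
  Plan F: 0
  Plan G: 16
Plan G has the most first-place votes.

Plan G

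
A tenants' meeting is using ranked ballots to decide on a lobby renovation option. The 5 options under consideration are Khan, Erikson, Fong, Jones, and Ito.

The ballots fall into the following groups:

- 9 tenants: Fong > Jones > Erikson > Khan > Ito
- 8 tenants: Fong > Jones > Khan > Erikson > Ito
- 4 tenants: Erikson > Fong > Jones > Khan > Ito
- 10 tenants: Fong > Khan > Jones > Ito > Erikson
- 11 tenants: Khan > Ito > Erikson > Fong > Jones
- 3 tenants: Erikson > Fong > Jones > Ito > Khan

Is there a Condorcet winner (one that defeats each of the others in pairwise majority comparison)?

Yes

Head-to-head results (45 voters total):
Khan vs Erikson: Khan wins 29–16.
Khan vs Fong: Fong wins 34–11.
Khan vs Jones: Jones wins 24–21.
Khan vs Ito: Khan wins 42–3.
Erikson vs Fong: Fong wins 27–18.
Erikson vs Jones: Jones wins 27–18.
Erikson vs Ito: Erikson wins 24–21.
Fong vs Jones: Fong wins 45–0.
Fong vs Ito: Fong wins 34–11.
Jones vs Ito: Jones wins 34–11.
Fong beats each rival — Khan (34–11), Erikson (27–18), Jones (45–0), Ito (34–11) — so Fong is the Condorcet winner.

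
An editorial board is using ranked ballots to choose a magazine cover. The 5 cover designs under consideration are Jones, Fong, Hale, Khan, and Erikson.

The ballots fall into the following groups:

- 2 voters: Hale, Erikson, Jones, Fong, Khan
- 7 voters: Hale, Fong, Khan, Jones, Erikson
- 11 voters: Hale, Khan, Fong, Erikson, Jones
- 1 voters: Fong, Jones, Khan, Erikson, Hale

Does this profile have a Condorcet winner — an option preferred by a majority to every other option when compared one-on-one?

Yes

Head-to-head results (21 voters total):
Jones vs Fong: Fong wins 19–2.
Jones vs Hale: Hale wins 20–1.
Jones vs Khan: Khan wins 18–3.
Jones vs Erikson: Erikson wins 13–8.
Fong vs Hale: Hale wins 20–1.
Fong vs Khan: Khan wins 11–10.
Fong vs Erikson: Fong wins 19–2.
Hale vs Khan: Hale wins 20–1.
Hale vs Erikson: Hale wins 20–1.
Khan vs Erikson: Khan wins 19–2.
Hale beats each rival — Jones (20–1), Fong (20–1), Khan (20–1), Erikson (20–1) — so Hale is the Condorcet winner.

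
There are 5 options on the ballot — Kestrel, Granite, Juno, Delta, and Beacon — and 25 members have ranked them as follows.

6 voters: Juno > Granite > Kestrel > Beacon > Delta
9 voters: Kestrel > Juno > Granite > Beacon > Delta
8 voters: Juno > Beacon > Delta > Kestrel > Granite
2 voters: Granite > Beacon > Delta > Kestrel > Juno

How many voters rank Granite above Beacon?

Ballots ranking Granite above Beacon: 6+9+2 = 17.
Ballots ranking Beacon above Granite: 8.
So 17 of 25 voters prefer Granite to Beacon.

17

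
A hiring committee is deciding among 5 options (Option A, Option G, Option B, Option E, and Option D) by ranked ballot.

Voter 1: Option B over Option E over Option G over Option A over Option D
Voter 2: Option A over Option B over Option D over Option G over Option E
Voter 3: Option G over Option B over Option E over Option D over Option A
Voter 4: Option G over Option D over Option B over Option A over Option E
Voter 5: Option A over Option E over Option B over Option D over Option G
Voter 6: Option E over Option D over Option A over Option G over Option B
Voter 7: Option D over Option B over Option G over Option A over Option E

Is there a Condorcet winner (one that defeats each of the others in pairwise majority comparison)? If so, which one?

Option B

Head-to-head results (7 voters total):
Option A vs Option G: Option G wins 4–3.
Option A vs Option B: Option B wins 4–3.
Option A vs Option E: Option A wins 4–3.
Option A vs Option D: Option D wins 4–3.
Option G vs Option B: Option B wins 4–3.
Option G vs Option E: Option G wins 4–3.
Option G vs Option D: Option D wins 4–3.
Option B vs Option E: Option B wins 5–2.
Option B vs Option D: Option B wins 4–3.
Option E vs Option D: Option E wins 4–3.
Option B beats each rival — Option A (4–3), Option G (4–3), Option E (5–2), Option D (4–3) — so Option B is the Condorcet winner.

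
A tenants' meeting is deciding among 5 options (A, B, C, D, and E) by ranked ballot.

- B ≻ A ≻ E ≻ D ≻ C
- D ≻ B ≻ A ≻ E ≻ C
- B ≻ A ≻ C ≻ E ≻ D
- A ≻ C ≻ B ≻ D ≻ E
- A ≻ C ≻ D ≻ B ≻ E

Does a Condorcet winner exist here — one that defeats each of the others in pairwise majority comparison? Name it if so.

Head-to-head results (5 voters total):
A vs B: B wins 3–2.
A vs C: A wins 5–0.
A vs D: A wins 4–1.
A vs E: A wins 5–0.
B vs C: B wins 3–2.
B vs D: B wins 3–2.
B vs E: B wins 5–0.
C vs D: C wins 3–2.
C vs E: C wins 3–2.
D vs E: D wins 3–2.
B beats each rival — A (3–2), C (3–2), D (3–2), E (5–0) — so B is the Condorcet winner.

B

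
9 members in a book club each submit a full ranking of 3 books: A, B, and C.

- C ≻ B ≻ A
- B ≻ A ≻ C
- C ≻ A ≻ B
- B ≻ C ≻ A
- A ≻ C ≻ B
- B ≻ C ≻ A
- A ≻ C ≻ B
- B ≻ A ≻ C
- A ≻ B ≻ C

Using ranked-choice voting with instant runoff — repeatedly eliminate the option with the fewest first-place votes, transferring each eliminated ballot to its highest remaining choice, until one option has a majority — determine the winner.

B

Round 1: B 4, A 3, C 2. C has the fewest and is eliminated.
Round 2: B 5, A 4. B has a majority.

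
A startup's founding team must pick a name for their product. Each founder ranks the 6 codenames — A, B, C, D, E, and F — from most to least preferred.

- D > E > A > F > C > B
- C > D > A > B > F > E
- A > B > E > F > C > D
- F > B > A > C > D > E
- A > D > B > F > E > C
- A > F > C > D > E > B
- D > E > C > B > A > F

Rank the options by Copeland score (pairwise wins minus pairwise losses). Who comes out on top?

A

Pairwise results:
  A vs B: A wins 5–2.
  A vs C: A wins 5–2.
  A vs D: A wins 4–3.
  A vs E: A wins 5–2.
  A vs F: A wins 6–1.
  B vs C: C wins 4–3.
  B vs D: D wins 5–2.
  B vs E: B wins 4–3.
  B vs F: B wins 4–3.
  C vs D: C wins 4–3.
  C vs E: E wins 4–3.
  C vs F: F wins 5–2.
  D vs E: D wins 6–1.
  D vs F: D wins 4–3.
  E vs F: F wins 4–3.
Copeland scores (wins − losses):
  A: 5 − 0 = 5
  B: 2 − 3 = -1
  C: 2 − 3 = -1
  D: 3 − 2 = 1
  E: 1 − 4 = -3
  F: 2 − 3 = -1
A has the best Copeland score.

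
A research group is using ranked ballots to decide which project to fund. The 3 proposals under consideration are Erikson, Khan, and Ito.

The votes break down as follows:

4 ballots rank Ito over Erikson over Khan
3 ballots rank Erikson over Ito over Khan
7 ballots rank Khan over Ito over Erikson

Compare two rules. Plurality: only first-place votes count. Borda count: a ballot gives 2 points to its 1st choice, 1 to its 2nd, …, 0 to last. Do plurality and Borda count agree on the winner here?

No

Plurality first-place counts: Erikson 3, Khan 7, Ito 4 → Khan.
Borda totals: Erikson 10, Khan 14, Ito 18 → Ito.
The two rules disagree: plurality picks Khan, Borda picks Ito.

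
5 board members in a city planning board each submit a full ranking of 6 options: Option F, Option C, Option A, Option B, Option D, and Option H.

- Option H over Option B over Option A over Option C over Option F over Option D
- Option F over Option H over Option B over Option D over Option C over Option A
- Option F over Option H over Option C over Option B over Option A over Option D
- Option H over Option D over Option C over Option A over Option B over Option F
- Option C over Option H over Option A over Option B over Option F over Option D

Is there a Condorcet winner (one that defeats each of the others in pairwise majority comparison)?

Yes

Head-to-head results (5 voters total):
Option F vs Option C: Option C wins 3–2.
Option F vs Option A: Option A wins 3–2.
Option F vs Option B: Option B wins 3–2.
Option F vs Option D: Option F wins 4–1.
Option F vs Option H: Option H wins 3–2.
Option C vs Option A: Option C wins 4–1.
Option C vs Option B: Option C wins 3–2.
Option C vs Option D: Option C wins 3–2.
Option C vs Option H: Option H wins 4–1.
Option A vs Option B: Option B wins 3–2.
Option A vs Option D: Option A wins 3–2.
Option A vs Option H: Option H wins 5–0.
Option B vs Option D: Option B wins 4–1.
Option B vs Option H: Option H wins 5–0.
Option D vs Option H: Option H wins 5–0.
Option H beats each rival — Option F (3–2), Option C (4–1), Option A (5–0), Option B (5–0), Option D (5–0) — so Option H is the Condorcet winner.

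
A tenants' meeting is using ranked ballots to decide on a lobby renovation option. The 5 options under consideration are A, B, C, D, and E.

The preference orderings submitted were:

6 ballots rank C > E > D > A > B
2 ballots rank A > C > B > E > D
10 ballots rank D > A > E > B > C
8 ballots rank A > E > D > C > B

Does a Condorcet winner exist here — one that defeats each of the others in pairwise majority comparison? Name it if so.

Head-to-head results (26 voters total):
A vs B: A wins 26–0.
A vs C: A wins 20–6.
A vs D: D wins 16–10.
A vs E: A wins 20–6.
B vs C: C wins 16–10.
B vs D: D wins 24–2.
B vs E: E wins 24–2.
C vs D: D wins 18–8.
C vs E: E wins 18–8.
D vs E: E wins 16–10.
No candidate beats all others: A beats E beats D beats A, a majority cycle.

No Condorcet winner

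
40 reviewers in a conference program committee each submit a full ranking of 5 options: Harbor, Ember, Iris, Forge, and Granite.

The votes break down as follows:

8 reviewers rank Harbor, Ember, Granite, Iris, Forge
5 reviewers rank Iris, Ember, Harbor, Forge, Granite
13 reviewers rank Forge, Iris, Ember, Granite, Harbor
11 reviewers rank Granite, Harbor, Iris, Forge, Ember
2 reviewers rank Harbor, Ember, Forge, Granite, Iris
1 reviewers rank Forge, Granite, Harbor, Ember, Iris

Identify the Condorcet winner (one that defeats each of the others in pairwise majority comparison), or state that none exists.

Head-to-head results (40 voters total):
Harbor vs Ember: Harbor wins 22–18.
Harbor vs Iris: Harbor wins 22–18.
Harbor vs Forge: Harbor wins 26–14.
Harbor vs Granite: Granite wins 25–15.
Ember vs Iris: Iris wins 29–11.
Ember vs Forge: Forge wins 25–15.
Ember vs Granite: Ember wins 28–12.
Iris vs Forge: Iris wins 24–16.
Iris vs Granite: Granite wins 22–18.
Forge vs Granite: Forge wins 21–19.
No candidate beats all others: Harbor beats Ember beats Granite beats Harbor, a majority cycle.

None — there is no Condorcet winner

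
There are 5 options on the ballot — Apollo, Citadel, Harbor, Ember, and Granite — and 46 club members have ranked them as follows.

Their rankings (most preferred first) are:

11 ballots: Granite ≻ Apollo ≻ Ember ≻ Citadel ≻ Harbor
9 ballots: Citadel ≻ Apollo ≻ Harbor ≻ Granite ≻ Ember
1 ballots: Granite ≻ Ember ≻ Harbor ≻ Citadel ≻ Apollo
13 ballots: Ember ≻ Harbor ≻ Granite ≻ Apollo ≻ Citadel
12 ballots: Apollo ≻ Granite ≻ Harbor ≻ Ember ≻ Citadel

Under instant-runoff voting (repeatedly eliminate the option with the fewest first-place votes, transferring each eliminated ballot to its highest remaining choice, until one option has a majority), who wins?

Round 1: Ember 13, Apollo 12, Granite 12, Citadel 9, Harbor 0. Harbor has the fewest and is eliminated.
Round 2: Ember 13, Apollo 12, Granite 12, Citadel 9. Citadel has the fewest and is eliminated.
Round 3: Apollo 21, Ember 13, Granite 12. Granite has the fewest and is eliminated.
Round 4: Apollo 32, Ember 14. Apollo has a majority.

Apollo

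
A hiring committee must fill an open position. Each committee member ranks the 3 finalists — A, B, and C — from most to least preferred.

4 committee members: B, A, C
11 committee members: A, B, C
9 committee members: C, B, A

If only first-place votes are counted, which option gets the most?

A

First-place vote totals:
  A: 11
  B: 4
  C: 9
A has the most first-place votes.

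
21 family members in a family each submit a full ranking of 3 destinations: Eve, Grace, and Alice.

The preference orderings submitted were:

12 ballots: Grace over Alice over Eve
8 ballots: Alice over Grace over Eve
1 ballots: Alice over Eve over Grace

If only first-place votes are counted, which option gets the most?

First-place vote totals:
  Eve: 0
  Grace: 12
  Alice: 9
Grace has the most first-place votes.

Grace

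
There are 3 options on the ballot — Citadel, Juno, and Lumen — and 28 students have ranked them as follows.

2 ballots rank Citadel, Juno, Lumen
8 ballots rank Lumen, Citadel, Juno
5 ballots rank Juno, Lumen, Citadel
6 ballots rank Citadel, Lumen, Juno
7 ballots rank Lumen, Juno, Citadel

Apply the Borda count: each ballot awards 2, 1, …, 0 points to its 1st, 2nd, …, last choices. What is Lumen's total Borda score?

Borda scores:
  Citadel: 2·2 + 8·1 + 5·0 + 6·2 + 7·0 = 24
  Juno: 2·1 + 8·0 + 5·2 + 6·0 + 7·1 = 19
  Lumen: 2·0 + 8·2 + 5·1 + 6·1 + 7·2 = 41

41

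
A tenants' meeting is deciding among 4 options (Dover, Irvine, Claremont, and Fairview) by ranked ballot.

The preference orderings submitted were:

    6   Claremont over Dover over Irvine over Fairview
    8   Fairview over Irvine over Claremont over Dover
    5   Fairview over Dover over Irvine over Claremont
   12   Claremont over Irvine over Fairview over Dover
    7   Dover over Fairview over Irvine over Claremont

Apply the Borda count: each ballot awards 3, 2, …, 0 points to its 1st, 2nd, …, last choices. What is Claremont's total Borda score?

62

Borda scores:
  Dover: 6·2 + 8·0 + 5·2 + 12·0 + 7·3 = 43
  Irvine: 6·1 + 8·2 + 5·1 + 12·2 + 7·1 = 58
  Claremont: 6·3 + 8·1 + 5·0 + 12·3 + 7·0 = 62
  Fairview: 6·0 + 8·3 + 5·3 + 12·1 + 7·2 = 65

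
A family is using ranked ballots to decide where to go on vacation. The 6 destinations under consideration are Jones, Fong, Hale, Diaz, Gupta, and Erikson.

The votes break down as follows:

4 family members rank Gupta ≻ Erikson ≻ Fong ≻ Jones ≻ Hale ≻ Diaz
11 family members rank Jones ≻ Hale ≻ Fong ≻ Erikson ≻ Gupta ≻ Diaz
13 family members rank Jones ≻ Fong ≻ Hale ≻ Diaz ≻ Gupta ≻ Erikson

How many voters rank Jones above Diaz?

28

Ballots ranking Jones above Diaz: 4+11+13 = 28.
Ballots ranking Diaz above Jones: 0.
So 28 of 28 voters prefer Jones to Diaz.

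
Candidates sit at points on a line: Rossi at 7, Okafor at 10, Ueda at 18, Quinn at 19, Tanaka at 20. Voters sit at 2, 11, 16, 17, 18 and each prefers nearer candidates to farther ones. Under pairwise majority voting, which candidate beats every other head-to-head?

Ueda

With single-peaked preferences on a line, the Condorcet winner is the candidate closest to the median voter.
The median voter (position 16) is closest to Ueda at 18.
Check: Ueda vs Okafor — voters closer to Ueda: 3 of 5.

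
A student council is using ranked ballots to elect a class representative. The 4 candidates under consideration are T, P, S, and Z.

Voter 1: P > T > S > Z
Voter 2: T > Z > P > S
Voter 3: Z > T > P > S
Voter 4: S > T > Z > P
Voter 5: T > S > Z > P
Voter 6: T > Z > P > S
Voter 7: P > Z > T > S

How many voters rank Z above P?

Ballots ranking Z above P: 5.
Ballots ranking P above Z: 2.
So 5 of 7 voters prefer Z to P.

5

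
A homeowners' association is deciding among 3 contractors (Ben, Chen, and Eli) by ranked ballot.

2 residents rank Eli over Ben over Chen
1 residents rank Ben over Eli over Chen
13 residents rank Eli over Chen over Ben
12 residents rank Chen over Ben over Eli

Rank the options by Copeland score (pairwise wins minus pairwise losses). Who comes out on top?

Eli

Pairwise results:
  Ben vs Chen: Chen wins 25–3.
  Ben vs Eli: Eli wins 15–13.
  Chen vs Eli: Eli wins 16–12.
Copeland scores (wins − losses):
  Ben: 0 − 2 = -2
  Chen: 1 − 1 = 0
  Eli: 2 − 0 = 2
Eli has the best Copeland score.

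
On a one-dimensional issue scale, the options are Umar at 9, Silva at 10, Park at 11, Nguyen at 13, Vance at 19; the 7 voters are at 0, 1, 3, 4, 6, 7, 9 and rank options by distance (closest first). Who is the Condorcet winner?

Umar

With single-peaked preferences on a line, the Condorcet winner is the candidate closest to the median voter.
The median voter (position 4) is closest to Umar at 9.
Check: Umar vs Vance — voters closer to Umar: 7 of 7.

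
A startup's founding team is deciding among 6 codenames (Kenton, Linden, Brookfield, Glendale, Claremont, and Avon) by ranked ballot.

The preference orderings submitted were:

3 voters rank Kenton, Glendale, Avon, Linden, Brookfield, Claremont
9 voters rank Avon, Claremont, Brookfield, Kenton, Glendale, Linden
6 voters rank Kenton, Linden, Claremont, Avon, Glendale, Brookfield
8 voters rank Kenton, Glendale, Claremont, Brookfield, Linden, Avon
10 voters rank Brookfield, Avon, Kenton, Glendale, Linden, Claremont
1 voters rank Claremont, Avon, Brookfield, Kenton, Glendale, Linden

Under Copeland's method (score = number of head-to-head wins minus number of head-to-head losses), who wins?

Avon

Pairwise results:
  Kenton vs Linden: Kenton wins 37–0.
  Kenton vs Brookfield: Brookfield wins 20–17.
  Kenton vs Glendale: Kenton wins 37–0.
  Kenton vs Claremont: Kenton wins 27–10.
  Kenton vs Avon: Avon wins 20–17.
  Linden vs Brookfield: Brookfield wins 28–9.
  Linden vs Glendale: Glendale wins 31–6.
  Linden vs Claremont: Linden wins 19–18.
  Linden vs Avon: Avon wins 23–14.
  Brookfield vs Glendale: Brookfield wins 20–17.
  Brookfield vs Claremont: Claremont wins 24–13.
  Brookfield vs Avon: Avon wins 19–18.
  Glendale vs Claremont: Glendale wins 21–16.
  Glendale vs Avon: Avon wins 26–11.
  Claremont vs Avon: Avon wins 22–15.
Copeland scores (wins − losses):
  Kenton: 3 − 2 = 1
  Linden: 1 − 4 = -3
  Brookfield: 3 − 2 = 1
  Glendale: 2 − 3 = -1
  Claremont: 1 − 4 = -3
  Avon: 5 − 0 = 5
Avon has the best Copeland score.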